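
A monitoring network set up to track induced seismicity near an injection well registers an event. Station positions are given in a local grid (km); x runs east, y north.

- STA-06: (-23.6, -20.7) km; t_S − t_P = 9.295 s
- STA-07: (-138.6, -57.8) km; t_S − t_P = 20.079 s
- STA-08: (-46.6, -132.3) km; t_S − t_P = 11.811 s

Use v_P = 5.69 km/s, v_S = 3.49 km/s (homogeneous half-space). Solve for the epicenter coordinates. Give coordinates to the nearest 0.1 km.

Distance from S−P lag: d = Δt · v_P v_S / (v_P − v_S) = Δt · (5.69·3.49)/(5.69−3.49) ≈ 9.0264·Δt.
So d_STA-06 = 83.90, d_STA-07 = 181.24, d_STA-08 = 106.61 km.
Circle about each station: (x + 23.6)² + (y + 20.7)² = 83.90²; (x + 138.6)² + (y + 57.8)² = 181.24²; (x + 46.6)² + (y + 132.3)² = 106.61².
Subtracting the STA-06 equation from the STA-07 and STA-08 equations removes the quadratic terms:
-230.0 x − 74.2 y = -4243.38
-46.0 x − 223.2 y = 14362.92
Solving the 2×2 system: x ≈ 42.0, y ≈ -73.0 km.

(42.0, -73.0)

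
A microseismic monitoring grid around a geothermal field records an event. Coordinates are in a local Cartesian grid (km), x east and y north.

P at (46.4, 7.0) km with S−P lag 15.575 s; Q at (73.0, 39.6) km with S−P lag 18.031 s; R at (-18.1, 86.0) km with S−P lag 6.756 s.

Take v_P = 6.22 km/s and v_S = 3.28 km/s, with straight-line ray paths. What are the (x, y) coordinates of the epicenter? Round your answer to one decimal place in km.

x ≈ -51.4 km, y ≈ 53.0 km

Distance from S−P lag: d = Δt · v_P v_S / (v_P − v_S) = Δt · (6.22·3.28)/(6.22−3.28) ≈ 6.9393·Δt.
So d_P = 108.08, d_Q = 125.12, d_R = 46.88 km.
Circle about each station: (x − 46.4)² + (y − 7.0)² = 108.08²; (x − 73.0)² + (y − 39.6)² = 125.12²; (x + 18.1)² + (y − 86.0)² = 46.88².
Subtracting pairs of circle equations eliminates x²+y² and gives linear equations (the radical axes):
53.2 x + 65.2 y = 721.47
-129.0 x + 158.0 y = 15005.20
Solving the 2×2 system: x ≈ -51.4, y ≈ 53.0 km.
Check against P (with the unrounded x, y): √((x − 46.4)²+(y − 7.0)²) = 108.08 ≈ 108.08 km. ✓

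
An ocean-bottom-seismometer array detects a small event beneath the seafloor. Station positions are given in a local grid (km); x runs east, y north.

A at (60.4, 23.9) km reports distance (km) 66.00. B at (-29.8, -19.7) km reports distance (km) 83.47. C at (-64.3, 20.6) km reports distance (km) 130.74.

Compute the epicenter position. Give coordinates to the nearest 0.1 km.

(50.8, -41.4)

Circle about each station: (x − 60.4)² + (y − 23.9)² = 66.00²; (x + 29.8)² + (y + 19.7)² = 83.47²; (x + 64.3)² + (y − 20.6)² = 130.74².
Subtracting the A equation from the B and C equations removes the quadratic terms:
-180.4 x − 87.2 y = -5554.48
-249.4 x − 6.6 y = -12397.47
Solving the 2×2 system: x ≈ 50.8, y ≈ -41.4 km.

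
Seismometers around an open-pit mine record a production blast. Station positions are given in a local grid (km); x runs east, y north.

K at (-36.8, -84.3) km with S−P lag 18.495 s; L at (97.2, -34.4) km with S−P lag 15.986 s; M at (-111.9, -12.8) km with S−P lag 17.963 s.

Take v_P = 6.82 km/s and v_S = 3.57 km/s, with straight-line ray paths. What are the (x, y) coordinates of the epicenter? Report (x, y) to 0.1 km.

Distance from S−P lag: d = Δt · v_P v_S / (v_P − v_S) = Δt · (6.82·3.57)/(6.82−3.57) ≈ 7.4915·Δt.
So d_K = 138.56, d_L = 119.76, d_M = 134.57 km.
Circle about each station: (x + 36.8)² + (y + 84.3)² = 138.56²; (x − 97.2)² + (y + 34.4)² = 119.76²; (x + 111.9)² + (y + 12.8)² = 134.57².
Subtracting the K equation from the L and M equations removes the quadratic terms:
268.0 x + 99.8 y = 7026.89
-150.2 x + 143.0 y = 5314.51
Solving the 2×2 system: x ≈ 8.9, y ≈ 46.5 km.

8.9 km east, 46.5 km north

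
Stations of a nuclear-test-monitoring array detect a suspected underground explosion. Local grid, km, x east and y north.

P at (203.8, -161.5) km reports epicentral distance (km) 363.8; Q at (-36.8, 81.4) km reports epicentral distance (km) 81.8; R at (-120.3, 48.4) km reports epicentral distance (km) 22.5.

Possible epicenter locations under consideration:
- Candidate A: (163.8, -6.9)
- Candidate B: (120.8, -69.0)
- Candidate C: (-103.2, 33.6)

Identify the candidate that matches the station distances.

Candidate C

For each candidate, compare |candidate − station| to the reported distance:
Candidate A: residuals P 204.1, Q 137.4, R 266.9 → max 266.9 km
Candidate B: residuals P 239.5, Q 136.0, R 245.7 → max 245.7 km
Candidate C: residuals P 0.1, Q 0.0, R 0.1 → max 0.1 km
Only Candidate C has all residuals ≈ 0.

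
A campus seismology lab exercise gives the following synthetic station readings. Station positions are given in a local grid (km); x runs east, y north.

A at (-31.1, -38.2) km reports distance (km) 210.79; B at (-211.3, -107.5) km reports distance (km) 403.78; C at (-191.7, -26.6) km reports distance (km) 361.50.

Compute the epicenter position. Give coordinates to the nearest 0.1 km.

162.7 km east, 44.7 km north

Circle about each station: (x + 31.1)² + (y + 38.2)² = 210.79²; (x + 211.3)² + (y + 107.5)² = 403.78²; (x + 191.7)² + (y + 26.6)² = 361.50².
Subtracting pairs of circle equations eliminates x²+y² and gives linear equations (the radical axes):
-360.4 x − 138.6 y = -64828.37
-321.2 x + 23.2 y = -51219.83
Solving the 2×2 system: x ≈ 162.7, y ≈ 44.7 km.
Check against A (with the unrounded x, y): √((x + 31.1)²+(y + 38.2)²) = 210.78 ≈ 210.79 km. ✓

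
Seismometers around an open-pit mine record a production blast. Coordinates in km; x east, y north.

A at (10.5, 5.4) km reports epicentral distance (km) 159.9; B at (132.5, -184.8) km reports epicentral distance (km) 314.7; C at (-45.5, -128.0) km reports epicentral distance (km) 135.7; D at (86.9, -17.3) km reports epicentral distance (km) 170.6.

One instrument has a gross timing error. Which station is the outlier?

D

Solve using three stations at a time. Using A, B, C (subtract circle equations pairwise → linear system) gives (x, y) ≈ (-144.2, -34.9).
Distances from that point to each station vs reported:
  A: calculated 159.9 vs reported 159.9 → residual 0.0 km
  B: calculated 314.7 vs reported 314.7 → residual 0.0 km
  C: calculated 135.7 vs reported 135.7 → residual 0.0 km
  D: calculated 231.8 vs reported 170.6 → residual 61.2 km
A, B, C are mutually consistent (residuals ≈ 0); D is off by 61.2 km.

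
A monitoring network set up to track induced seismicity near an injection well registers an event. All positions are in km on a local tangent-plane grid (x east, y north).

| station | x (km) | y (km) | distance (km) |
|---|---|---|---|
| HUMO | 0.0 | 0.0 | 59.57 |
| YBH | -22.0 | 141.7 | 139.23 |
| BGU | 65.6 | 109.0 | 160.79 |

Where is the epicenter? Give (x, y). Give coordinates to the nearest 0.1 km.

Circle about each station: x² + y² = 59.57²; (x + 22.0)² + (y − 141.7)² = 139.23²; (x − 65.6)² + (y − 109.0)² = 160.79².
Subtracting the HUMO equation from the YBH and BGU equations removes the quadratic terms:
-44.0 x + 283.4 y = 4726.48
131.2 x + 218.0 y = -6120.48
Solving the 2×2 system: x ≈ -59.1, y ≈ 7.5 km.
Check against HUMO (with the unrounded x, y): √(x²+y²) = 59.59 ≈ 59.57 km. ✓

x ≈ -59.1 km, y ≈ 7.5 km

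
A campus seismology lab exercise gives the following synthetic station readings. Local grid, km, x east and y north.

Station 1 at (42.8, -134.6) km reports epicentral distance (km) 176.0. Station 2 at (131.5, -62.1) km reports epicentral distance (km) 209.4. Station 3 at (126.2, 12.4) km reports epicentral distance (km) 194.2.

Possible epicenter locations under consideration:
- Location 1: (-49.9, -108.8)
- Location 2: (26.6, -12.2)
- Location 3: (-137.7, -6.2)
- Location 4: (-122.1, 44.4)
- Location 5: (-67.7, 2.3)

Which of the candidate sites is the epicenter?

For each candidate, compare |candidate − station| to the reported distance:
Location 1: residuals Station 1 79.8, Station 2 22.1, Station 3 19.6 → max 79.8 km
Location 2: residuals Station 1 52.5, Station 2 93.2, Station 3 91.6 → max 93.2 km
Location 3: residuals Station 1 45.5, Station 2 65.5, Station 3 70.4 → max 70.4 km
Location 4: residuals Station 1 67.4, Station 2 65.7, Station 3 56.2 → max 67.4 km
Location 5: residuals Station 1 0.1, Station 2 0.0, Station 3 0.0 → max 0.1 km
Only Location 5 has all residuals ≈ 0.

Location 5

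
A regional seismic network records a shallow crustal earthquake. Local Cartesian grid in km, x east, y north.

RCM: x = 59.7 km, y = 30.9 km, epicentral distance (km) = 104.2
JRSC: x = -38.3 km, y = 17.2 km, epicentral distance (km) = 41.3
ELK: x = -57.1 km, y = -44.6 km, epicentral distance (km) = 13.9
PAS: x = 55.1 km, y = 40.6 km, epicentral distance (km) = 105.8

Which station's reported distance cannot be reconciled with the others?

Solve using three stations at a time. Using RCM, JRSC, PAS (subtract circle equations pairwise → linear system) gives (x, y) ≈ (-29.5, -22.8).
Distances from that point to each station vs reported:
  RCM: calculated 104.1 vs reported 104.2 → residual 0.1 km
  JRSC: calculated 40.9 vs reported 41.3 → residual 0.4 km
  ELK: calculated 35.2 vs reported 13.9 → residual 21.3 km
  PAS: calculated 105.7 vs reported 105.8 → residual 0.1 km
RCM, JRSC, PAS are mutually consistent (residuals ≈ 0); ELK is off by 21.3 km.

ELK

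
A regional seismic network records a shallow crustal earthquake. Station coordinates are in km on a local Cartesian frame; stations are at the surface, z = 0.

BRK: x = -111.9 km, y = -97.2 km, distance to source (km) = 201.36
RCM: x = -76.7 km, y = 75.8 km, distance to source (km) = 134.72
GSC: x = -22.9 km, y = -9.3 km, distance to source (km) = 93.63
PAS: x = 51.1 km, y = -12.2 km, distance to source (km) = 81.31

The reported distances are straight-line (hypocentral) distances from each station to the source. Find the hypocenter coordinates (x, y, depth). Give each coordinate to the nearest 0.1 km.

Each station gives a sphere (x−x_i)² + (y−y_i)² + z² = d_i² (stations at z=0).
Subtracting the BRK sphere from RCM and GSC: z² cancels, leaving linear equations in x and y:
70.4 x + 346.0 y = 12055.45
178.0 x + 175.8 y = 10420.72
Solving: x ≈ 30.201, y ≈ 28.697 km (keep extra digits for the depth step; rounded: 30.2, 28.7).
Then from the BRK sphere: z² = 201.36² − (x + 111.9)² − (y + 97.2)² with x = 30.201, y = 28.697, so z ≈ 67.105 ≈ 67.1 km.

(30.2, 28.7, 67.1)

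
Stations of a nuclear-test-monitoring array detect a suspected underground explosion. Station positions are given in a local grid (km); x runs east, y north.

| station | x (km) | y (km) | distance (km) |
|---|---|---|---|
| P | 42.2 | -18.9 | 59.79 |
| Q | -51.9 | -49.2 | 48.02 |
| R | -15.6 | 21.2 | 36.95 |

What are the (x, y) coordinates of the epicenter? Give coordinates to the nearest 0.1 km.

x ≈ -17.5 km, y ≈ -15.7 km

Circle about each station: (x − 42.2)² + (y + 18.9)² = 59.79²; (x + 51.9)² + (y + 49.2)² = 48.02²; (x + 15.6)² + (y − 21.2)² = 36.95².
Subtracting the P equation from the Q and R equations removes the quadratic terms:
-188.2 x − 60.6 y = 4245.12
-115.6 x + 80.2 y = 764.29
Solving the 2×2 system: x ≈ -17.5, y ≈ -15.7 km.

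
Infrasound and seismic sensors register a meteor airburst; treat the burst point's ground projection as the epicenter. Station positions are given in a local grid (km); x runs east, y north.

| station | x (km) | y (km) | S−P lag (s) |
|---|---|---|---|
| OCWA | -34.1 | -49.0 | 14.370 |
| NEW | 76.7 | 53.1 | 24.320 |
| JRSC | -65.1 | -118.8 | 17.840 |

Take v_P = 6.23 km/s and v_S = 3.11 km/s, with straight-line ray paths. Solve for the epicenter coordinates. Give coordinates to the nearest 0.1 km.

Distance from S−P lag: d = Δt · v_P v_S / (v_P − v_S) = Δt · (6.23·3.11)/(6.23−3.11) ≈ 6.2100·Δt.
So d_OCWA = 89.24, d_NEW = 151.03, d_JRSC = 110.79 km.
Circle about each station: (x + 34.1)² + (y + 49.0)² = 89.24²; (x − 76.7)² + (y − 53.1)² = 151.03²; (x + 65.1)² + (y + 118.8)² = 110.79².
Subtracting pairs of circle equations eliminates x²+y² and gives linear equations (the radical axes):
221.6 x + 204.2 y = -9707.59
-62.0 x − 139.6 y = 10476.99
Solving the 2×2 system: x ≈ 42.9, y ≈ -94.1 km.

(42.9, -94.1)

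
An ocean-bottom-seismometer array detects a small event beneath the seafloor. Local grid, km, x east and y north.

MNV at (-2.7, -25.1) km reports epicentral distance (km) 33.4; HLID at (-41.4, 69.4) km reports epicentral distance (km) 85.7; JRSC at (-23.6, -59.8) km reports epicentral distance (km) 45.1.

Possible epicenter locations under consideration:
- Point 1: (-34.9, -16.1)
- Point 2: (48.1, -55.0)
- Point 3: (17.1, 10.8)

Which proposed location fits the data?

For each candidate, compare |candidate − station| to the reported distance:
Point 1: residuals MNV 0.0, HLID 0.0, JRSC 0.0 → max 0.0 km
Point 2: residuals MNV 25.5, HLID 67.6, JRSC 26.8 → max 67.6 km
Point 3: residuals MNV 7.6, HLID 2.9, JRSC 36.4 → max 36.4 km
Only Point 1 has all residuals ≈ 0.

Point 1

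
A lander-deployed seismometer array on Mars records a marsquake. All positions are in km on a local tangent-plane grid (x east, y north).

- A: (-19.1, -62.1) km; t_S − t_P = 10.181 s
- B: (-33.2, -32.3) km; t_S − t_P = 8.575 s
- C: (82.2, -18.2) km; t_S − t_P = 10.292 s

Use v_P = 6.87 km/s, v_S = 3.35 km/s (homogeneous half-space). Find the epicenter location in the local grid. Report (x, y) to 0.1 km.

16.1 km east, -5.6 km north

Distance from S−P lag: d = Δt · v_P v_S / (v_P − v_S) = Δt · (6.87·3.35)/(6.87−3.35) ≈ 6.5382·Δt.
So d_A = 66.57, d_B = 56.07, d_C = 67.29 km.
Circle about each station: (x + 19.1)² + (y + 62.1)² = 66.57²; (x + 33.2)² + (y + 32.3)² = 56.07²; (x − 82.2)² + (y + 18.2)² = 67.29².
Subtracting the A equation from the B and C equations removes the quadratic terms:
-28.2 x + 59.6 y = -787.97
202.6 x + 87.8 y = 2770.48
Solving the 2×2 system: x ≈ 16.1, y ≈ -5.6 km.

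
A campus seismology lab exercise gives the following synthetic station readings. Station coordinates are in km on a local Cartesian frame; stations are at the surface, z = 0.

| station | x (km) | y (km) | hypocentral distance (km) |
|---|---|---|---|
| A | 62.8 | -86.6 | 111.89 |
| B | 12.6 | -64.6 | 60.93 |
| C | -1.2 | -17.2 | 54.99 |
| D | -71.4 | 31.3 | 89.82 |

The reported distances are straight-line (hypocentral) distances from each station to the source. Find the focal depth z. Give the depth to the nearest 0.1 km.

Each station gives a sphere (x−x_i)² + (y−y_i)² + z² = d_i² (stations at z=0).
Subtracting the A sphere from B and C: z² cancels, leaving linear equations in x and y:
-100.4 x + 44.0 y = 1695.43
-128.0 x + 138.8 y = -1650.65
Solving: x ≈ -37.087, y ≈ -46.094 km (keep extra digits for the depth step; rounded: -37.1, -46.1).
Then from the A sphere: z² = 111.89² − (x − 62.8)² − (y + 86.6)² with x = -37.087, y = -46.094, so z ≈ 30.020 ≈ 30.0 km.

z ≈ 30.0 km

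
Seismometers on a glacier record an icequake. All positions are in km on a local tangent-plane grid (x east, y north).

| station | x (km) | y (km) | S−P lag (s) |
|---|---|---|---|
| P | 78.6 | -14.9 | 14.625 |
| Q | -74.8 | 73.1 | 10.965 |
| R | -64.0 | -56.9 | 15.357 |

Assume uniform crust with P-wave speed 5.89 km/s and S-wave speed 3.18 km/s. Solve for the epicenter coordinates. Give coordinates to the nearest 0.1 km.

-9.7 km east, 34.3 km north

Distance from S−P lag: d = Δt · v_P v_S / (v_P − v_S) = Δt · (5.89·3.18)/(5.89−3.18) ≈ 6.9115·Δt.
So d_P = 101.08, d_Q = 75.78, d_R = 106.14 km.
Circle about each station: (x − 78.6)² + (y + 14.9)² = 101.08²; (x + 74.8)² + (y − 73.1)² = 75.78²; (x + 64.0)² + (y + 56.9)² = 106.14².
Subtracting the P equation from the Q and R equations removes the quadratic terms:
-306.8 x + 176.0 y = 9013.24
-285.2 x − 84.0 y = -114.89
Solving the 2×2 system: x ≈ -9.7, y ≈ 34.3 km.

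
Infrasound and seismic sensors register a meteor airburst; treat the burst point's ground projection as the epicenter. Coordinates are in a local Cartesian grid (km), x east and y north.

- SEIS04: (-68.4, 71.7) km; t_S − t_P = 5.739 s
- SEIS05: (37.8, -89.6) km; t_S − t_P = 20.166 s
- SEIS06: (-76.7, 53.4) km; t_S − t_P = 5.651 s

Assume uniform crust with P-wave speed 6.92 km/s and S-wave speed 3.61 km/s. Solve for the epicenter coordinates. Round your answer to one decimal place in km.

(-35.1, 44.0)

Distance from S−P lag: d = Δt · v_P v_S / (v_P − v_S) = Δt · (6.92·3.61)/(6.92−3.61) ≈ 7.5472·Δt.
So d_SEIS04 = 43.31, d_SEIS05 = 152.20, d_SEIS06 = 42.65 km.
Circle about each station: (x + 68.4)² + (y − 71.7)² = 43.31²; (x − 37.8)² + (y + 89.6)² = 152.20²; (x + 76.7)² + (y − 53.4)² = 42.65².
Subtracting the SEIS04 equation from the SEIS05 and SEIS06 equations removes the quadratic terms:
212.4 x − 322.6 y = -21651.53
-16.6 x − 36.6 y = -1028.27
Solving the 2×2 system: x ≈ -35.1, y ≈ 44.0 km.
Check against SEIS04 (with the unrounded x, y): √((x + 68.4)²+(y − 71.7)²) = 43.31 ≈ 43.31 km. ✓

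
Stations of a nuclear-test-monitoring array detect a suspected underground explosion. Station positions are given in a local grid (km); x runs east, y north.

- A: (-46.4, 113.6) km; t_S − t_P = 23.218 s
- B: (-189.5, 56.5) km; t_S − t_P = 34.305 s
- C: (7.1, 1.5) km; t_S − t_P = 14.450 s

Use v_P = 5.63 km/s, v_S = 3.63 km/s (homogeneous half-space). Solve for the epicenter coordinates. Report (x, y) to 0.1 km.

(154.0, -13.4)

Distance from S−P lag: d = Δt · v_P v_S / (v_P − v_S) = Δt · (5.63·3.63)/(5.63−3.63) ≈ 10.2184·Δt.
So d_A = 237.25, d_B = 350.54, d_C = 147.66 km.
Circle about each station: (x + 46.4)² + (y − 113.6)² = 237.25²; (x + 189.5)² + (y − 56.5)² = 350.54²; (x − 7.1)² + (y − 1.5)² = 147.66².
Subtracting the A equation from the B and C equations removes the quadratic terms:
-286.2 x − 114.2 y = -42546.15
107.0 x − 224.2 y = 19478.83
Solving the 2×2 system: x ≈ 154.0, y ≈ -13.4 km.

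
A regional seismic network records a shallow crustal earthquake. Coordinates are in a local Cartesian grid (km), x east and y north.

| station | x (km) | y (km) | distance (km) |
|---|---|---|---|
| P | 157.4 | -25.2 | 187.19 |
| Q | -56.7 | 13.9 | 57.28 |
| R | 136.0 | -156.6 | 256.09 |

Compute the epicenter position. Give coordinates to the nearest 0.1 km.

x ≈ -13.4 km, y ≈ 51.4 km

Circle about each station: (x − 157.4)² + (y + 25.2)² = 187.19²; (x + 56.7)² + (y − 13.9)² = 57.28²; (x − 136.0)² + (y + 156.6)² = 256.09².
Subtracting the P equation from the Q and R equations removes the quadratic terms:
-428.2 x + 78.2 y = 9757.40
-42.8 x − 262.8 y = -12932.23
Solving the 2×2 system: x ≈ -13.4, y ≈ 51.4 km.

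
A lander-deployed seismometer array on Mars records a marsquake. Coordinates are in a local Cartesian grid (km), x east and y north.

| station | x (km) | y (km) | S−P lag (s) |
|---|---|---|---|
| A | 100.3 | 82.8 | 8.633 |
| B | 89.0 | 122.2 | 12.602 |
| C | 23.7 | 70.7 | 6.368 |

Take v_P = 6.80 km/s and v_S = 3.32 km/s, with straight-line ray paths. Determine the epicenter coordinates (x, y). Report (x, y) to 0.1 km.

x ≈ 57.4 km, y ≈ 46.8 km

Distance from S−P lag: d = Δt · v_P v_S / (v_P − v_S) = Δt · (6.80·3.32)/(6.80−3.32) ≈ 6.4874·Δt.
So d_A = 56.01, d_B = 81.75, d_C = 41.31 km.
Circle about each station: (x − 100.3)² + (y − 82.8)² = 56.01²; (x − 89.0)² + (y − 122.2)² = 81.75²; (x − 23.7)² + (y − 70.7)² = 41.31².
Subtracting pairs of circle equations eliminates x²+y² and gives linear equations (the radical axes):
-22.6 x + 78.8 y = 2391.97
-153.2 x − 24.2 y = -9925.15
Solving the 2×2 system: x ≈ 57.4, y ≈ 46.8 km.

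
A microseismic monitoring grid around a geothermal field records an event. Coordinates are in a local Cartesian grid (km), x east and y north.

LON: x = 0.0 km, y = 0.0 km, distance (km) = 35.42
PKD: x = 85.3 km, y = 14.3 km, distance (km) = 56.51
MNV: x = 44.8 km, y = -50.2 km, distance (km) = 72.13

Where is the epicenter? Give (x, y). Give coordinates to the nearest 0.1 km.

29.1 km east, 20.2 km north

Circle about each station: x² + y² = 35.42²; (x − 85.3)² + (y − 14.3)² = 56.51²; (x − 44.8)² + (y + 50.2)² = 72.13².
Subtracting the LON equation from the PKD and MNV equations removes the quadratic terms:
170.6 x + 28.6 y = 5541.78
89.6 x − 100.4 y = 578.92
Solving the 2×2 system: x ≈ 29.1, y ≈ 20.2 km.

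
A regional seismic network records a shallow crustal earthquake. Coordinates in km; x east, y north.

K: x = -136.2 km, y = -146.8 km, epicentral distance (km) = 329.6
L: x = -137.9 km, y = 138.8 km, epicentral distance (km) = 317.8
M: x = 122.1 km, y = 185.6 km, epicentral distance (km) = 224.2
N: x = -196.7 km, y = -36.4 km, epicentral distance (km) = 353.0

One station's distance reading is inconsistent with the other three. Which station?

M

Solve using three stations at a time. Using K, L, N (subtract circle equations pairwise → linear system) gives (x, y) ≈ (153.0, 11.1).
Distances from that point to each station vs reported:
  K: calculated 329.5 vs reported 329.6 → residual 0.1 km
  L: calculated 317.7 vs reported 317.8 → residual 0.1 km
  M: calculated 177.2 vs reported 224.2 → residual 47.0 km
  N: calculated 352.9 vs reported 353.0 → residual 0.1 km
K, L, N are mutually consistent (residuals ≈ 0); M is off by 47.0 km.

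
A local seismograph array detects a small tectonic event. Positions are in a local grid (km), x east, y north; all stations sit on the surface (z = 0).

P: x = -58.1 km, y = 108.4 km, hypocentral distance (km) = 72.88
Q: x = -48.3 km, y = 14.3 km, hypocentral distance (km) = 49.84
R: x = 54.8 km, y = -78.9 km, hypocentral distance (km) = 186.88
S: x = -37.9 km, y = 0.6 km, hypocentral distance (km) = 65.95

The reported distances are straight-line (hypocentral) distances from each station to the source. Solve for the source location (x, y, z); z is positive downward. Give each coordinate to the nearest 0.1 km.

Each station gives a sphere (x−x_i)² + (y−y_i)² + z² = d_i² (stations at z=0).
Subtracting the P sphere from Q and R: z² cancels, leaving linear equations in x and y:
19.6 x − 188.2 y = -9761.32
225.8 x − 374.6 y = -35510.56
Solving: x ≈ -86.094, y ≈ 42.901 km (keep extra digits for the depth step; rounded: -86.1, 42.9).
Then from the P sphere: z² = 72.88² − (x + 58.1)² − (y − 108.4)² with x = -86.094, y = 42.901, so z ≈ 15.418 ≈ 15.4 km.
Check against S (with the unrounded solution): distance 65.95 ≈ 65.95 km. ✓

x ≈ -86.1 km, y ≈ 42.9 km, depth ≈ 15.4 km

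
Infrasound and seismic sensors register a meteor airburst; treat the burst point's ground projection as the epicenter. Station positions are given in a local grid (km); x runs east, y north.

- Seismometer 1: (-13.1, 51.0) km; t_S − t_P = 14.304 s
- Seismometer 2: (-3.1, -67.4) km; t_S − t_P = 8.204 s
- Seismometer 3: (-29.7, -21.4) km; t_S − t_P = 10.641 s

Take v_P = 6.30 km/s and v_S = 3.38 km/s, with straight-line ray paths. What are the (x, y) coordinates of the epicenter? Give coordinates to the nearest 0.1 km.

46.8 km east, -34.4 km north

Distance from S−P lag: d = Δt · v_P v_S / (v_P − v_S) = Δt · (6.30·3.38)/(6.30−3.38) ≈ 7.2925·Δt.
So d_Seismometer 1 = 104.31, d_Seismometer 2 = 59.83, d_Seismometer 3 = 77.60 km.
Circle about each station: (x + 13.1)² + (y − 51.0)² = 104.31²; (x + 3.1)² + (y + 67.4)² = 59.83²; (x + 29.7)² + (y + 21.4)² = 77.60².
Subtracting pairs of circle equations eliminates x²+y² and gives linear equations (the radical axes):
20.0 x − 236.8 y = 9080.71
-33.2 x − 144.8 y = 3426.26
Solving the 2×2 system: x ≈ 46.8, y ≈ -34.4 km.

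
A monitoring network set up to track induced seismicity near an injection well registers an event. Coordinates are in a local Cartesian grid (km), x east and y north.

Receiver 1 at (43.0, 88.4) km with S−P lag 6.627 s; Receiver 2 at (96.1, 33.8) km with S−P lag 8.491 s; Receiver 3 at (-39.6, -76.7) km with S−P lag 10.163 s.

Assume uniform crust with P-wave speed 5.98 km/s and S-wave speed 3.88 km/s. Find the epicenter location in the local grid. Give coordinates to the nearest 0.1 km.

x ≈ 2.5 km, y ≈ 27.4 km

Distance from S−P lag: d = Δt · v_P v_S / (v_P − v_S) = Δt · (5.98·3.88)/(5.98−3.88) ≈ 11.0488·Δt.
So d_Receiver 1 = 73.22, d_Receiver 2 = 93.82, d_Receiver 3 = 112.29 km.
Circle about each station: (x − 43.0)² + (y − 88.4)² = 73.22²; (x − 96.1)² + (y − 33.8)² = 93.82²; (x + 39.6)² + (y + 76.7)² = 112.29².
Subtracting pairs of circle equations eliminates x²+y² and gives linear equations (the radical axes):
106.2 x − 109.2 y = -2726.93
-165.2 x − 330.2 y = -9460.39
Solving the 2×2 system: x ≈ 2.5, y ≈ 27.4 km.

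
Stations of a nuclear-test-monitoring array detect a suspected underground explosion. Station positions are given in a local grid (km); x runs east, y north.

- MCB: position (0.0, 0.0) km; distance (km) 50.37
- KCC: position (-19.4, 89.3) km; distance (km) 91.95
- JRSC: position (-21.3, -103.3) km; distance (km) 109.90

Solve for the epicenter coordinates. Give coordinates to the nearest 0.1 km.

(-50.3, 2.7)

Circle about each station: x² + y² = 50.37²; (x + 19.4)² + (y − 89.3)² = 91.95²; (x + 21.3)² + (y + 103.3)² = 109.90².
Subtracting pairs of circle equations eliminates x²+y² and gives linear equations (the radical axes):
-38.8 x + 178.6 y = 2433.18
-42.6 x − 206.6 y = 1583.71
Solving the 2×2 system: x ≈ -50.3, y ≈ 2.7 km.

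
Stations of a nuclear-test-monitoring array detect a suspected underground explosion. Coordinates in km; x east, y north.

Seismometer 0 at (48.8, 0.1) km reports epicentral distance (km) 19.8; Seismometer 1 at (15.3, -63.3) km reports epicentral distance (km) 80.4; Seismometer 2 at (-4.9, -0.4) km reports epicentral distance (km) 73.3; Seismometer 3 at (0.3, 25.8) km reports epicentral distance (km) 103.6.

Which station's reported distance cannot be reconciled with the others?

Seismometer 3

Solve using three stations at a time. Using Seismometer 0, Seismometer 1, Seismometer 2 (subtract circle equations pairwise → linear system) gives (x, y) ≈ (68.4, -2.9).
Distances from that point to each station vs reported:
  Seismometer 0: calculated 19.8 vs reported 19.8 → residual 0.0 km
  Seismometer 1: calculated 80.4 vs reported 80.4 → residual 0.0 km
  Seismometer 2: calculated 73.3 vs reported 73.3 → residual 0.0 km
  Seismometer 3: calculated 73.9 vs reported 103.6 → residual 29.7 km
Seismometer 0, Seismometer 1, Seismometer 2 are mutually consistent (residuals ≈ 0); Seismometer 3 is off by 29.7 km.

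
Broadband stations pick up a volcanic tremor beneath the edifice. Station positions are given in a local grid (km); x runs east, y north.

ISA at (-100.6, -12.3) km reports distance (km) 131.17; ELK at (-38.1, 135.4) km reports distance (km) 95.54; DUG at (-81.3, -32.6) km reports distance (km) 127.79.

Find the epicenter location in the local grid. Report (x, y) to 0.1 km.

x ≈ 12.4 km, y ≈ 54.3 km

Circle about each station: (x + 100.6)² + (y + 12.3)² = 131.17²; (x + 38.1)² + (y − 135.4)² = 95.54²; (x + 81.3)² + (y + 32.6)² = 127.79².
Subtracting pairs of circle equations eliminates x²+y² and gives linear equations (the radical axes):
125.0 x + 295.4 y = 17590.80
38.6 x − 40.6 y = -1723.92
Solving the 2×2 system: x ≈ 12.4, y ≈ 54.3 km.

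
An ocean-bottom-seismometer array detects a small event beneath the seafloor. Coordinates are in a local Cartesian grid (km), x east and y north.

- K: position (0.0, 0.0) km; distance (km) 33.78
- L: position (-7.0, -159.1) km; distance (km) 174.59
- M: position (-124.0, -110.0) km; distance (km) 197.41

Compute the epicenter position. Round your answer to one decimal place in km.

Circle about each station: x² + y² = 33.78²; (x + 7.0)² + (y + 159.1)² = 174.59²; (x + 124.0)² + (y + 110.0)² = 197.41².
Subtracting pairs of circle equations eliminates x²+y² and gives linear equations (the radical axes):
-14.0 x − 318.2 y = -3978.77
-248.0 x − 220.0 y = -10353.62
Solving the 2×2 system: x ≈ 31.9, y ≈ 11.1 km.

x ≈ 31.9 km, y ≈ 11.1 km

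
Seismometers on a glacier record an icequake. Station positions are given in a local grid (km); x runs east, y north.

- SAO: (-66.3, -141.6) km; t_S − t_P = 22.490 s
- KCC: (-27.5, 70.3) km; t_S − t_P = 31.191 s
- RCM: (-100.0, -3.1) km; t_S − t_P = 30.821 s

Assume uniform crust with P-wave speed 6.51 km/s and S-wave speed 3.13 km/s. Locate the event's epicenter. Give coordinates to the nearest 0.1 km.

x ≈ 61.2 km, y ≈ -95.5 km

Distance from S−P lag: d = Δt · v_P v_S / (v_P − v_S) = Δt · (6.51·3.13)/(6.51−3.13) ≈ 6.0285·Δt.
So d_SAO = 135.58, d_KCC = 188.03, d_RCM = 185.80 km.
Circle about each station: (x + 66.3)² + (y + 141.6)² = 135.58²; (x + 27.5)² + (y − 70.3)² = 188.03²; (x + 100.0)² + (y + 3.1)² = 185.80².
Subtracting pairs of circle equations eliminates x²+y² and gives linear equations (the radical axes):
77.6 x + 423.8 y = -35721.25
-67.4 x + 277.0 y = -30576.34
Solving the 2×2 system: x ≈ 61.2, y ≈ -95.5 km.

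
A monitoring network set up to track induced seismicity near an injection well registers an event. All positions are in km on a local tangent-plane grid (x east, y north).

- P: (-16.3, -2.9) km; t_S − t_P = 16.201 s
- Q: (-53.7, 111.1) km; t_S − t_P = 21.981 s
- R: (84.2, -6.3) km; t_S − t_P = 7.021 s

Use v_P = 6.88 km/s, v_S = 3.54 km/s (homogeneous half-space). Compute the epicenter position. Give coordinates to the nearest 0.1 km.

x ≈ 92.0 km, y ≈ 44.3 km

Distance from S−P lag: d = Δt · v_P v_S / (v_P − v_S) = Δt · (6.88·3.54)/(6.88−3.54) ≈ 7.2920·Δt.
So d_P = 118.14, d_Q = 160.28, d_R = 51.20 km.
Circle about each station: (x + 16.3)² + (y + 2.9)² = 118.14²; (x + 53.7)² + (y − 111.1)² = 160.28²; (x − 84.2)² + (y + 6.3)² = 51.20².
Subtracting the P equation from the Q and R equations removes the quadratic terms:
-74.8 x + 228.0 y = 3220.18
201.0 x − 6.8 y = 18190.85
Solving the 2×2 system: x ≈ 92.0, y ≈ 44.3 km.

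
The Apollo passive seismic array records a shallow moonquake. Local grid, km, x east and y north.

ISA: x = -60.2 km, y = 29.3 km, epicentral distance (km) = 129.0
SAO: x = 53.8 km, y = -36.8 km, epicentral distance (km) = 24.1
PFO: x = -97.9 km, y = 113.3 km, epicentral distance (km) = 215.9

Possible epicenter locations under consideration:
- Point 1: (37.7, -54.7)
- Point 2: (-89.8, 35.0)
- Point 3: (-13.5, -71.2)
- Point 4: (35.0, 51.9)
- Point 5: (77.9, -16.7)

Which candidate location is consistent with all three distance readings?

For each candidate, compare |candidate − station| to the reported distance:
Point 1: residuals ISA 0.0, SAO 0.0, PFO 0.0 → max 0.0 km
Point 2: residuals ISA 98.9, SAO 136.4, PFO 137.2 → max 137.2 km
Point 3: residuals ISA 18.2, SAO 51.5, PFO 13.0 → max 51.5 km
Point 4: residuals ISA 31.2, SAO 66.6, PFO 69.5 → max 69.5 km
Point 5: residuals ISA 16.6, SAO 7.3, PFO 2.7 → max 16.6 km
Only Point 1 has all residuals ≈ 0.

Point 1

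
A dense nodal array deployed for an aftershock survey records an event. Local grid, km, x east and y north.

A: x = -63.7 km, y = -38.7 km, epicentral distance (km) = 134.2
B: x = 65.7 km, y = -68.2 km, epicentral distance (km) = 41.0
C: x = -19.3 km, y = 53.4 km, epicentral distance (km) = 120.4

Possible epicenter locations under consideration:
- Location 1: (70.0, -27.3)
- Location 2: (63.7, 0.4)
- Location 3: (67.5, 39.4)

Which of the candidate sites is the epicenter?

For each candidate, compare |candidate − station| to the reported distance:
Location 1: residuals A 0.0, B 0.1, C 0.0 → max 0.1 km
Location 2: residuals A 0.9, B 27.6, C 21.9 → max 27.6 km
Location 3: residuals A 18.5, B 66.6, C 32.5 → max 66.6 km
Only Location 1 has all residuals ≈ 0.

Location 1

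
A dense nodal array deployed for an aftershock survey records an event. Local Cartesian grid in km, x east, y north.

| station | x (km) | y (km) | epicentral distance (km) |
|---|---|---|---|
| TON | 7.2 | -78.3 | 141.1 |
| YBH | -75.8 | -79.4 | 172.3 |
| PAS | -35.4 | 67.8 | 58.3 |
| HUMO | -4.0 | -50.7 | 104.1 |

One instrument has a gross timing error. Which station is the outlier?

HUMO

Solve using three stations at a time. Using TON, YBH, PAS (subtract circle equations pairwise → linear system) gives (x, y) ≈ (22.7, 62.0).
Distances from that point to each station vs reported:
  TON: calculated 141.2 vs reported 141.1 → residual 0.1 km
  YBH: calculated 172.3 vs reported 172.3 → residual 0.0 km
  PAS: calculated 58.4 vs reported 58.3 → residual 0.1 km
  HUMO: calculated 115.8 vs reported 104.1 → residual 11.7 km
TON, YBH, PAS are mutually consistent (residuals ≈ 0); HUMO is off by 11.7 km.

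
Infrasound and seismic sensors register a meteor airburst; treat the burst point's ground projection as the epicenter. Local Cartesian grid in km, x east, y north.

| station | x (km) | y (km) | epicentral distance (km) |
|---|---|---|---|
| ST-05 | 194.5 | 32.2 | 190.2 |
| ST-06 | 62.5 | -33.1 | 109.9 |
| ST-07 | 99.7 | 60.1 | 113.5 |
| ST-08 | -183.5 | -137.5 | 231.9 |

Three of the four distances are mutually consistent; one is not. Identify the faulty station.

ST-06

Solve using three stations at a time. Using ST-05, ST-07, ST-08 (subtract circle equations pairwise → linear system) gives (x, y) ≈ (8.5, -7.4).
Distances from that point to each station vs reported:
  ST-05: calculated 190.2 vs reported 190.2 → residual 0.0 km
  ST-06: calculated 59.8 vs reported 109.9 → residual 50.1 km
  ST-07: calculated 113.5 vs reported 113.5 → residual 0.0 km
  ST-08: calculated 231.9 vs reported 231.9 → residual 0.0 km
ST-05, ST-07, ST-08 are mutually consistent (residuals ≈ 0); ST-06 is off by 50.1 km.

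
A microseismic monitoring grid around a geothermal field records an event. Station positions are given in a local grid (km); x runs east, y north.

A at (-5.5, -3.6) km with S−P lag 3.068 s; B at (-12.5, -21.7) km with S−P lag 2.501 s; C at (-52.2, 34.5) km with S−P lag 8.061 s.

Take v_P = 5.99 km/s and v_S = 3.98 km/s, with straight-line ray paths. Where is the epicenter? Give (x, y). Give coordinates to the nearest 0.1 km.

14.5 km east, -34.0 km north

Distance from S−P lag: d = Δt · v_P v_S / (v_P − v_S) = Δt · (5.99·3.98)/(5.99−3.98) ≈ 11.8608·Δt.
So d_A = 36.39, d_B = 29.66, d_C = 95.61 km.
Circle about each station: (x + 5.5)² + (y + 3.6)² = 36.39²; (x + 12.5)² + (y + 21.7)² = 29.66²; (x + 52.2)² + (y − 34.5)² = 95.61².
Subtracting the A equation from the B and C equations removes the quadratic terms:
-14.0 x − 36.2 y = 1028.45
-93.4 x + 76.2 y = -3945.16
Solving the 2×2 system: x ≈ 14.5, y ≈ -34.0 km.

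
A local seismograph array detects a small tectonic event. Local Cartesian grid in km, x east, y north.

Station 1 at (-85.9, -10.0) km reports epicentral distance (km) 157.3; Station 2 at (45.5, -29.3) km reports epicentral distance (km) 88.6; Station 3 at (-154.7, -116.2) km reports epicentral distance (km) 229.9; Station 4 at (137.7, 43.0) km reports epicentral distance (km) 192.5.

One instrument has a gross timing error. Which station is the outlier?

Station 3

Solve using three stations at a time. Using Station 1, Station 2, Station 4 (subtract circle equations pairwise → linear system) gives (x, y) ≈ (29.9, -116.4).
Distances from that point to each station vs reported:
  Station 1: calculated 157.2 vs reported 157.3 → residual 0.1 km
  Station 2: calculated 88.5 vs reported 88.6 → residual 0.1 km
  Station 3: calculated 184.6 vs reported 229.9 → residual 45.3 km
  Station 4: calculated 192.5 vs reported 192.5 → residual 0.0 km
Station 1, Station 2, Station 4 are mutually consistent (residuals ≈ 0); Station 3 is off by 45.3 km.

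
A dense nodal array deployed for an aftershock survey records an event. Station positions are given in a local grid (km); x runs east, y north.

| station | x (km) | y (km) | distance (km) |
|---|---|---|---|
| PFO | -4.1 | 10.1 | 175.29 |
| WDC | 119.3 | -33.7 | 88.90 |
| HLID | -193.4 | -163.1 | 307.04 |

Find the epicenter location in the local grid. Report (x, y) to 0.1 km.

Circle about each station: (x + 4.1)² + (y − 10.1)² = 175.29²; (x − 119.3)² + (y + 33.7)² = 88.90²; (x + 193.4)² + (y + 163.1)² = 307.04².
Subtracting the PFO equation from the WDC and HLID equations removes the quadratic terms:
246.8 x − 87.6 y = 38072.73
-378.6 x − 346.4 y = 339.37
Solving the 2×2 system: x ≈ 110.9, y ≈ -122.2 km.

(110.9, -122.2)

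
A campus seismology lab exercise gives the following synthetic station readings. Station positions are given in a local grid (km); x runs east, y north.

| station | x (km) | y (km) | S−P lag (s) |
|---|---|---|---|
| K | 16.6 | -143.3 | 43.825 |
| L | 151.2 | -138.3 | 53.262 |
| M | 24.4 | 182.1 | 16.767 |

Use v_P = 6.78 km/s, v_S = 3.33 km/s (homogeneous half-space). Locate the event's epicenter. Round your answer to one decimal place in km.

-71.9 km east, 129.5 km north

Distance from S−P lag: d = Δt · v_P v_S / (v_P − v_S) = Δt · (6.78·3.33)/(6.78−3.33) ≈ 6.5442·Δt.
So d_K = 286.80, d_L = 348.56, d_M = 109.73 km.
Circle about each station: (x − 16.6)² + (y + 143.3)² = 286.80²; (x − 151.2)² + (y + 138.3)² = 348.56²; (x − 24.4)² + (y − 182.1)² = 109.73².
Subtracting the K equation from the L and M equations removes the quadratic terms:
269.2 x + 10.0 y = -18061.95
15.6 x + 650.8 y = 83158.89
Solving the 2×2 system: x ≈ -71.9, y ≈ 129.5 km.
Check against K (with the unrounded x, y): √((x − 16.6)²+(y + 143.3)²) = 286.80 ≈ 286.80 km. ✓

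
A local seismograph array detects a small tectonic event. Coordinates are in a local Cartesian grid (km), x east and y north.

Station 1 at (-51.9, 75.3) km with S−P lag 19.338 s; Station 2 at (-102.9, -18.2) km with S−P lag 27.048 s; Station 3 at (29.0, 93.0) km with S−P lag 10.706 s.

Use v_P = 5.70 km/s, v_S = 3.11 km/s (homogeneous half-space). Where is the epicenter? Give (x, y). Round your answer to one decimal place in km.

74.3 km east, 35.4 km north

Distance from S−P lag: d = Δt · v_P v_S / (v_P − v_S) = Δt · (5.70·3.11)/(5.70−3.11) ≈ 6.8444·Δt.
So d_Station 1 = 132.36, d_Station 2 = 185.13, d_Station 3 = 73.28 km.
Circle about each station: (x + 51.9)² + (y − 75.3)² = 132.36²; (x + 102.9)² + (y + 18.2)² = 185.13²; (x − 29.0)² + (y − 93.0)² = 73.28².
Subtracting the Station 1 equation from the Station 2 and Station 3 equations removes the quadratic terms:
-102.0 x − 187.0 y = -14198.00
161.8 x + 35.4 y = 13275.51
Solving the 2×2 system: x ≈ 74.3, y ≈ 35.4 km.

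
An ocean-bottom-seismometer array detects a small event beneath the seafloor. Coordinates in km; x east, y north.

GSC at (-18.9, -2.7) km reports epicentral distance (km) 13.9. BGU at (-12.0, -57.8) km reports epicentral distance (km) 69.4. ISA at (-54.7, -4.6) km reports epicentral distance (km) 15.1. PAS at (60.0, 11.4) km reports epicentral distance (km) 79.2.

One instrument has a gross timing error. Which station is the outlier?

Solve using three stations at a time. Using GSC, BGU, PAS (subtract circle equations pairwise → linear system) gives (x, y) ≈ (-19.2, 11.2).
Distances from that point to each station vs reported:
  GSC: calculated 13.9 vs reported 13.9 → residual 0.0 km
  BGU: calculated 69.4 vs reported 69.4 → residual 0.0 km
  ISA: calculated 38.9 vs reported 15.1 → residual 23.8 km
  PAS: calculated 79.2 vs reported 79.2 → residual 0.0 km
GSC, BGU, PAS are mutually consistent (residuals ≈ 0); ISA is off by 23.8 km.

ISA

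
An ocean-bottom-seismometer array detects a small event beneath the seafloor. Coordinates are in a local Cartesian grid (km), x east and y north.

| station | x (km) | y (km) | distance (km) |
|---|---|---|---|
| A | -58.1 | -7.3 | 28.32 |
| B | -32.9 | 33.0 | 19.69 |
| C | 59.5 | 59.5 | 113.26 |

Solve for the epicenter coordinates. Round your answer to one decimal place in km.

Circle about each station: (x + 58.1)² + (y + 7.3)² = 28.32²; (x + 32.9)² + (y − 33.0)² = 19.69²; (x − 59.5)² + (y − 59.5)² = 113.26².
Subtracting the A equation from the B and C equations removes the quadratic terms:
50.4 x + 80.6 y = -843.16
235.2 x + 133.6 y = -8374.21
Solving the 2×2 system: x ≈ -46.0, y ≈ 18.3 km.
Check against A (with the unrounded x, y): √((x + 58.1)²+(y + 7.3)²) = 28.32 ≈ 28.32 km. ✓

-46.0 km east, 18.3 km north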